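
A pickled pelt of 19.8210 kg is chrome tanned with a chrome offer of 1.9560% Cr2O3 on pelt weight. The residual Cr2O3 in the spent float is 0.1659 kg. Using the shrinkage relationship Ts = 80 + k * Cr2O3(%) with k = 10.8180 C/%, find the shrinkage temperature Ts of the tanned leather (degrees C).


Offered = pelt * offer_pct / 100 = 19.8210 * 1.9560 / 100 = 0.3877 kg
Uptake = offered - residual = 0.3877 - 0.1659 = 0.2218 kg
Cr2O3% on pelt = uptake / pelt * 100 = 0.2218 / 19.8210 * 100 = 1.1190 %
Ts = 80 + k * Cr2O3% = 80 + 10.8180 * 1.1190 = 92.1054 C


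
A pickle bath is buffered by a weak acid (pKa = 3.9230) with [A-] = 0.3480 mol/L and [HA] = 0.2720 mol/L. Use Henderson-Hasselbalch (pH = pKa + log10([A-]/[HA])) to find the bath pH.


ratio = [A-] / [HA] = 0.3480 / 0.2720 = 1.2794
log10(ratio) = 0.1070
pH = pKa + log10(ratio) = 3.9230 + 0.1070 = 4.0300


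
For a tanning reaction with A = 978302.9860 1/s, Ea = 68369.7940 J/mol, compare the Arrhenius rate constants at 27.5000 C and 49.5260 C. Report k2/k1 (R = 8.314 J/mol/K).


T1 = 27.5000 + 273.15 = 300.6500 K; T2 = 49.5260 + 273.15 = 322.6760 K
k1 = A * exp(-Ea/(R*T1)) = 978302.9860 * exp(-68369.7940/(8.314*300.6500)) = 1.2928e-06 1/s
k2 = A * exp(-Ea/(R*T2)) = 978302.9860 * exp(-68369.7940/(8.314*322.6760)) = 8.3638e-06 1/s
k2/k1 = 8.3638e-06 / 1.2928e-06 = 6.4694


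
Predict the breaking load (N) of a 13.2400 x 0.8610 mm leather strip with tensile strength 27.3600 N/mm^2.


Formula: F = TS * w * t
Substituting: F = 27.3600 * 13.2400 * 0.8610
Result: 311.8942 N


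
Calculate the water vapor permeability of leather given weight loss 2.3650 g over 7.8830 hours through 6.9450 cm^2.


Formula: WVP = loss / (area * time)
Substituting: WVP = 2.3650 / (6.9450 * 7.8830)
Result: 0.0431984 g/(cm^2*hr)


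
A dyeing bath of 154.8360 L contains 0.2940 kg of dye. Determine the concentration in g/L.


Formula: Conc = dye_mass(kg) / volume(L) * 1000
Substituting: Conc = 0.2940 / 154.8360 * 1000
Result: 1.8988 g/L


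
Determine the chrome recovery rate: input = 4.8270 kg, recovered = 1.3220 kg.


Formula: Recovery = recovered / input * 100
Substituting: Recovery = 1.3220 / 4.8270 * 100
Result: 27.3876 %


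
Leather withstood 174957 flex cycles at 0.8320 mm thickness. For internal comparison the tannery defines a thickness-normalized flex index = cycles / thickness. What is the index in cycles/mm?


Formula: Index = cycles / thickness
Substituting: Index = 174957 / 0.8320
Result: 210284.8558 cycles/mm


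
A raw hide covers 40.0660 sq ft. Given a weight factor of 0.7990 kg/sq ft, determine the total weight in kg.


Formula: Weight = area * weight_per_sqft
Substituting: Weight = 40.0660 * 0.7990
Result: 32.0127 kg


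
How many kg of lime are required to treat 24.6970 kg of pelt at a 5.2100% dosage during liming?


Formula: Lime = substrate * pct / 100
Substituting: Lime = 24.6970 * 5.2100 / 100
Result: 1.2867 kg


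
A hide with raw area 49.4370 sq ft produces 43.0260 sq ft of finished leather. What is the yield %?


Formula: Yield = finished / raw * 100
Substituting: Yield = 43.0260 / 49.4370 * 100
Result: 87.0320 %


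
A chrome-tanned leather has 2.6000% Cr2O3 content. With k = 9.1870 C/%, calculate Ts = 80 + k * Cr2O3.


Formula: Ts = 80 + k * Cr2O3
Substituting: Ts = 80 + 9.1870 * 2.6000
Result: 103.8862 C


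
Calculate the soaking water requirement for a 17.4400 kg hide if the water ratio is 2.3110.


Formula: Water = hide_weight * ratio
Substituting: Water = 17.4400 * 2.3110
Result: 40.3038 kg


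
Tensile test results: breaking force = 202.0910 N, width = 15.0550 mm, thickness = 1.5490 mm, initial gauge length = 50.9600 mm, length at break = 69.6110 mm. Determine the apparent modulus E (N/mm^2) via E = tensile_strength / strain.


TS = F / (w * t) = 202.0910 / (15.0550 * 1.5490) = 8.6659 N/mm^2
strain = (Lf - L0) / L0 = (69.6110 - 50.9600) / 50.9600 = 0.3660
E = TS / strain = 8.6659 / 0.3660 = 23.6778 N/mm^2


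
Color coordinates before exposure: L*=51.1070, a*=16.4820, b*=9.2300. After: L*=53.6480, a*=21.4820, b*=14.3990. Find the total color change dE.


dL = 2.5410, da = 5.0000, db = 5.1690
dE = sqrt(2.5410^2 + 5.0000^2 + 5.1690^2) = 7.6273


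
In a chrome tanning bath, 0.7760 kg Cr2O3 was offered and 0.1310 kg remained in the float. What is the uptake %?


Formula: Uptake = (offered - residual) / offered * 100
Substituting: Uptake = (0.7760 - 0.1310) / 0.7760 * 100
Result: 83.1186 %


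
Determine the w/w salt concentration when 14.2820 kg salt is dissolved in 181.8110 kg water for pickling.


Formula: Conc = salt / (water + salt) * 100
Substituting: Conc = 14.2820 / (181.8110 + 14.2820) * 100
Result: 7.2833 %


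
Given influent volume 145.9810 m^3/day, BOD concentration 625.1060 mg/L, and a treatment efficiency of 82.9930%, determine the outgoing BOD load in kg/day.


Load_in = volume * conc / 1000 = 145.9810 * 625.1060 / 1000 = 91.2536 kg/day
Removed = Load_in * eff / 100 = 91.2536 * 82.9930 / 100 = 75.7341 kg/day
Load_out = Load_in - Removed = 91.2536 - 75.7341 = 15.5195 kg/day


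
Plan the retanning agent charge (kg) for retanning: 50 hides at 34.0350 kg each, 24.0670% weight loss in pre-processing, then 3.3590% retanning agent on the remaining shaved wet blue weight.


Total_raw = N * avg_wt = 50 * 34.0350 = 1701.7500 kg
Substrate = Total_raw * (1 - loss/100) = 1701.7500 * (1 - 24.0670/100) = 1292.1898 kg
Retan = Substrate * pct / 100 = 1292.1898 * 3.3590 / 100 = 43.4047 kg


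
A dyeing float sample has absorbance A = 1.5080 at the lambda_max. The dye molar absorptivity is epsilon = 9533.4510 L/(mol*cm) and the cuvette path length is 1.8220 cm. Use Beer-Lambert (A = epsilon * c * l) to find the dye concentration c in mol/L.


Formula: c = A / (epsilon * l)
Substituting: c = 1.5080 / (9533.4510 * 1.8220)
Result: 8.6817e-05 mol/L


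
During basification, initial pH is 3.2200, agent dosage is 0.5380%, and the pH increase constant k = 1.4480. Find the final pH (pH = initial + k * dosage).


Formula: pH_final = pH_initial + k * base_pct
Substituting: pH_final = 3.2200 + 1.4480 * 0.5380
Result: 3.9990


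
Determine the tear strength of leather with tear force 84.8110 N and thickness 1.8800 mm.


Formula: Tear strength = force / thickness
Substituting: Tear strength = 84.8110 / 1.8800
Result: 45.1122 N/mm


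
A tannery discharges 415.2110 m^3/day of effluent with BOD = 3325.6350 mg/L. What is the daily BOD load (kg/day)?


Formula: BOD_load = volume * conc / 1000
Substituting: BOD_load = 415.2110 * 3325.6350 / 1000
Result: 1380.8402 kg/day


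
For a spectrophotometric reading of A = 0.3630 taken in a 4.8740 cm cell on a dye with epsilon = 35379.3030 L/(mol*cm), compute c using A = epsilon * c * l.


Formula: c = A / (epsilon * l)
Substituting: c = 0.3630 / (35379.3030 * 4.8740)
Result: 2.1051e-06 mol/L


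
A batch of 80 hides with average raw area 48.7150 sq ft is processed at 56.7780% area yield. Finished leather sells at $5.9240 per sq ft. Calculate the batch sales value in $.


Raw_total = N * avg_area = 80 * 48.7150 = 3897.2000 sq ft
Finished = Raw_total * yield / 100 = 3897.2000 * 56.7780 / 100 = 2212.7522 sq ft
Value = Finished * price = 2212.7522 * 5.9240 = 13108.3441 $


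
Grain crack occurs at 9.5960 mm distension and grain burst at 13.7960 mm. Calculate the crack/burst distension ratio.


Formula: Ratio = crack / burst
Substituting: Ratio = 9.5960 / 13.7960
Result: 0.6956


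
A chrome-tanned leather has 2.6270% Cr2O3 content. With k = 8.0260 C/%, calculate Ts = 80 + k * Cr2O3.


Formula: Ts = 80 + k * Cr2O3
Substituting: Ts = 80 + 8.0260 * 2.6270
Result: 101.0843 C


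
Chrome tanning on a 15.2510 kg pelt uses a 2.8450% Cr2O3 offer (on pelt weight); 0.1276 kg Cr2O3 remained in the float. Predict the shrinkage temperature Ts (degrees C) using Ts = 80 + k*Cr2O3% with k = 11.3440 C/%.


Offered = pelt * offer_pct / 100 = 15.2510 * 2.8450 / 100 = 0.4339 kg
Uptake = offered - residual = 0.4339 - 0.1276 = 0.3063 kg
Cr2O3% on pelt = uptake / pelt * 100 = 0.3063 / 15.2510 * 100 = 2.0083 %
Ts = 80 + k * Cr2O3% = 80 + 11.3440 * 2.0083 = 102.7825 C


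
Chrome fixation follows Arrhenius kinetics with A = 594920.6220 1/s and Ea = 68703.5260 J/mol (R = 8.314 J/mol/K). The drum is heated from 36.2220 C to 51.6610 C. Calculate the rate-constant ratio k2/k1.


T1 = 36.2220 + 273.15 = 309.3720 K; T2 = 51.6610 + 273.15 = 324.8110 K
k1 = A * exp(-Ea/(R*T1)) = 594920.6220 * exp(-68703.5260/(8.314*309.3720)) = 1.4931e-06 1/s
k2 = A * exp(-Ea/(R*T2)) = 594920.6220 * exp(-68703.5260/(8.314*324.8110)) = 5.3146e-06 1/s
k2/k1 = 5.3146e-06 / 1.4931e-06 = 3.5595


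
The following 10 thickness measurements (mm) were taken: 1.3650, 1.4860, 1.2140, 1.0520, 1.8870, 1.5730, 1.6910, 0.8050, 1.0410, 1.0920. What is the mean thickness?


Formula: Average = sum / n
Substituting: Average = 13.2060 / 10
Result: 1.3206 mm


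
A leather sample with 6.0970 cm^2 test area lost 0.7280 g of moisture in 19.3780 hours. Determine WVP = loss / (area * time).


Formula: WVP = loss / (area * time)
Substituting: WVP = 0.7280 / (6.0970 * 19.3780)
Result: 0.00616178 g/(cm^2*hr)


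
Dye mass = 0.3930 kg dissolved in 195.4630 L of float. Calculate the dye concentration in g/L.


Formula: Conc = dye_mass(kg) / volume(L) * 1000
Substituting: Conc = 0.3930 / 195.4630 * 1000
Result: 2.0106 g/L


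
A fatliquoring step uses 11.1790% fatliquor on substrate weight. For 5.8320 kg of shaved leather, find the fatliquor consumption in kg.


Formula: Fat = substrate * pct / 100
Substituting: Fat = 5.8320 * 11.1790 / 100
Result: 0.6520 kg


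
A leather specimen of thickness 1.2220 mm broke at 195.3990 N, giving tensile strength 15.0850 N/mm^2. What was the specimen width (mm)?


Formula: w = F / (TS * t)
Substituting: w = 195.3990 / (15.0850 * 1.2220)
Result: 10.6000 mm


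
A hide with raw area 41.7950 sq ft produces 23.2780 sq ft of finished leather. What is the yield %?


Formula: Yield = finished / raw * 100
Substituting: Yield = 23.2780 / 41.7950 * 100
Result: 55.6957 %


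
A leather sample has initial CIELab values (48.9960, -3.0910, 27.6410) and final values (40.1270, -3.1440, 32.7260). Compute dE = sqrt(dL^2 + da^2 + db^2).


dL = -8.8690, da = -0.053, db = 5.0850
dE = sqrt((-8.8690)^2 + (-0.053)^2 + 5.0850^2) = 10.2235


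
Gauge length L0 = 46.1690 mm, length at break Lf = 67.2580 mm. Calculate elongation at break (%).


Formula: Elongation = (Lf - L0) / L0 * 100
Substituting: Elongation = (67.2580 - 46.1690) / 46.1690 * 100
Result: 45.6778 %


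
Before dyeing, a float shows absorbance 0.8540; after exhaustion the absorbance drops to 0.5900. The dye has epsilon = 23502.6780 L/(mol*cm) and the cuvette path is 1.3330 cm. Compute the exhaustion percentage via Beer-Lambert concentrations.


c_initial = A_i / (epsilon * l) = 0.8540 / (23502.6780 * 1.3330) = 2.7259e-05 mol/L
c_final = A_f / (epsilon * l) = 0.5900 / (23502.6780 * 1.3330) = 1.8832e-05 mol/L
Exhaustion = (c_initial - c_final) / c_initial * 100 = (2.7259e-05 - 1.8832e-05) / 2.7259e-05 * 100 = 30.9133 %


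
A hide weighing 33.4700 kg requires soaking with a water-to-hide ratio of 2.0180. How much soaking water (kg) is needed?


Formula: Water = hide_weight * ratio
Substituting: Water = 33.4700 * 2.0180
Result: 67.5425 kg


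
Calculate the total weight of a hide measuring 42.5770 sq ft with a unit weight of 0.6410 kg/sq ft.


Formula: Weight = area * weight_per_sqft
Substituting: Weight = 42.5770 * 0.6410
Result: 27.2919 kg


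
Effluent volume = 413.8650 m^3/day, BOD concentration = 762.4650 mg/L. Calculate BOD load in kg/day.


Formula: BOD_load = volume * conc / 1000
Substituting: BOD_load = 413.8650 * 762.4650 / 1000
Result: 315.5576 kg/day


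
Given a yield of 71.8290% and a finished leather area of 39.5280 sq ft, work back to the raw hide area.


Formula: raw = finished * 100 / yield
Substituting: raw = 39.5280 * 100 / 71.8290
Result: 55.0307 sq ft


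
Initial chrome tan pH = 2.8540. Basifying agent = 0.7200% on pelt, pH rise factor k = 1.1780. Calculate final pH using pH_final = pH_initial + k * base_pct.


Formula: pH_final = pH_initial + k * base_pct
Substituting: pH_final = 2.8540 + 1.1780 * 0.7200
Result: 3.7022


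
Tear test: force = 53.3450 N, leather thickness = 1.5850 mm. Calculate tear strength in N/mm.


Formula: Tear strength = force / thickness
Substituting: Tear strength = 53.3450 / 1.5850
Result: 33.6562 N/mm


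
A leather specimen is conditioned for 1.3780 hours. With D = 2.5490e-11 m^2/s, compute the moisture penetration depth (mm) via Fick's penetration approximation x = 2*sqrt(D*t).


t = 1.3780 hr * 3600 = 4960.8000 s
D * t = 2.5490e-11 * 4960.8000 = 1.2645e-07
x = 2 * sqrt(D*t) = 2 * sqrt(1.2645e-07) = 7.1120e-04 m = 0.7112 mm


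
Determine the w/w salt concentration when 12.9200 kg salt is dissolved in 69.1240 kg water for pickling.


Formula: Conc = salt / (water + salt) * 100
Substituting: Conc = 12.9200 / (69.1240 + 12.9200) * 100
Result: 15.7476 %


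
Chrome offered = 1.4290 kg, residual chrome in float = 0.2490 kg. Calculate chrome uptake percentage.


Formula: Uptake = (offered - residual) / offered * 100
Substituting: Uptake = (1.4290 - 0.2490) / 1.4290 * 100
Result: 82.5752 %


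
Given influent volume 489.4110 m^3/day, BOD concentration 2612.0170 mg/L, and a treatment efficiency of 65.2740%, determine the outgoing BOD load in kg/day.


Load_in = volume * conc / 1000 = 489.4110 * 2612.0170 / 1000 = 1278.3499 kg/day
Removed = Load_in * eff / 100 = 1278.3499 * 65.2740 / 100 = 834.4301 kg/day
Load_out = Load_in - Removed = 1278.3499 - 834.4301 = 443.9198 kg/day


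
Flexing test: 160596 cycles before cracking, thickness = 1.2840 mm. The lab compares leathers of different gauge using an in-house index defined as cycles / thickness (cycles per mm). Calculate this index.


Formula: Index = cycles / thickness
Substituting: Index = 160596 / 1.2840
Result: 125074.7664 cycles/mm


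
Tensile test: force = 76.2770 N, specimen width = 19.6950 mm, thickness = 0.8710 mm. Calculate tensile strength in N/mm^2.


Formula: TS = force / (width * thickness)
Substituting: TS = 76.2770 / (19.6950 * 0.8710)
Result: 4.4465 N/mm^2


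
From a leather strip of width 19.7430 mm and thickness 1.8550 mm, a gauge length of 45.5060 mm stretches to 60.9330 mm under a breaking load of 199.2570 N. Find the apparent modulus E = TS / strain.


TS = F / (w * t) = 199.2570 / (19.7430 * 1.8550) = 5.4407 N/mm^2
strain = (Lf - L0) / L0 = (60.9330 - 45.5060) / 45.5060 = 0.3390
E = TS / strain = 5.4407 / 0.3390 = 16.0488 N/mm^2


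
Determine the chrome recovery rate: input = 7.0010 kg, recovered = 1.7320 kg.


Formula: Recovery = recovered / input * 100
Substituting: Recovery = 1.7320 / 7.0010 * 100
Result: 24.7393 %


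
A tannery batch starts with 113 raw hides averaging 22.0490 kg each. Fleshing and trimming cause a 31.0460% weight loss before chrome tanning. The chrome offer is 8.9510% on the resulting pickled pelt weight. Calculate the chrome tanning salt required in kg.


Total_raw = N * avg_wt = 113 * 22.0490 = 2491.5370 kg
Substrate = Total_raw * (1 - loss/100) = 2491.5370 * (1 - 31.0460/100) = 1718.0144 kg
Chrome = Substrate * pct / 100 = 1718.0144 * 8.9510 / 100 = 153.7795 kg


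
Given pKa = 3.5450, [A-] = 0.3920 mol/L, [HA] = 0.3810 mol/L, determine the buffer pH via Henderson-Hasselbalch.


ratio = [A-] / [HA] = 0.3920 / 0.3810 = 1.0289
log10(ratio) = 0.0123611
pH = pKa + log10(ratio) = 3.5450 + 0.0123611 = 3.5574


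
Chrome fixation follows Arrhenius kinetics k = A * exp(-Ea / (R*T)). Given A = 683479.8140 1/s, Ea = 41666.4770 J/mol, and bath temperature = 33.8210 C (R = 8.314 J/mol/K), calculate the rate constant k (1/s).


T_K = T_C + 273.15 = 33.8210 + 273.15 = 306.9710 K
exponent = -Ea / (R * T_K) = -41666.4770 / (8.314 * 306.9710) = -16.3260
k = A * exp(exponent) = 683479.8140 * exp(-16.3260) = 0.0555188 1/s


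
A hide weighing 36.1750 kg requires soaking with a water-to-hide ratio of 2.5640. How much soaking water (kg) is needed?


Formula: Water = hide_weight * ratio
Substituting: Water = 36.1750 * 2.5640
Result: 92.7527 kg


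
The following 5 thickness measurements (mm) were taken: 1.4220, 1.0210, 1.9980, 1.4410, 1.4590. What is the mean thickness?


Formula: Average = sum / n
Substituting: Average = 7.3410 / 5
Result: 1.4682 mm


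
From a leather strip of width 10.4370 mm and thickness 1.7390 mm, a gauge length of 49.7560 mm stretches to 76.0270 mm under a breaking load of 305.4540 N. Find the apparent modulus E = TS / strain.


TS = F / (w * t) = 305.4540 / (10.4370 * 1.7390) = 16.8295 N/mm^2
strain = (Lf - L0) / L0 = (76.0270 - 49.7560) / 49.7560 = 0.5280
E = TS / strain = 16.8295 / 0.5280 = 31.8742 N/mm^2


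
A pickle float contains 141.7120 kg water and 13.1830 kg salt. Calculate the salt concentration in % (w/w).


Formula: Conc = salt / (water + salt) * 100
Substituting: Conc = 13.1830 / (141.7120 + 13.1830) * 100
Result: 8.5109 %


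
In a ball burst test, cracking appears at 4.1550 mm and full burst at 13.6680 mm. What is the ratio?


Formula: Ratio = crack / burst
Substituting: Ratio = 4.1550 / 13.6680
Result: 0.3040


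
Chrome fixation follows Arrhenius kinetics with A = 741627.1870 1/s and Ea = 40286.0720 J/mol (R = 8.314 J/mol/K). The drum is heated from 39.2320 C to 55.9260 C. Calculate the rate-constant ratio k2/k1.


T1 = 39.2320 + 273.15 = 312.3820 K; T2 = 55.9260 + 273.15 = 329.0760 K
k1 = A * exp(-Ea/(R*T1)) = 741627.1870 * exp(-40286.0720/(8.314*312.3820)) = 0.1360 1/s
k2 = A * exp(-Ea/(R*T2)) = 741627.1870 * exp(-40286.0720/(8.314*329.0760)) = 0.2987 1/s
k2/k1 = 0.2987 / 0.1360 = 2.1966


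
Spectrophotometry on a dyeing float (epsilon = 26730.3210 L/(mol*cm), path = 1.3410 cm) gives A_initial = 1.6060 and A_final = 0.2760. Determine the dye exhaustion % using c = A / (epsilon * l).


c_initial = A_i / (epsilon * l) = 1.6060 / (26730.3210 * 1.3410) = 4.4804e-05 mol/L
c_final = A_f / (epsilon * l) = 0.2760 / (26730.3210 * 1.3410) = 7.6997e-06 mol/L
Exhaustion = (c_initial - c_final) / c_initial * 100 = (4.4804e-05 - 7.6997e-06) / 4.4804e-05 * 100 = 82.8144 %


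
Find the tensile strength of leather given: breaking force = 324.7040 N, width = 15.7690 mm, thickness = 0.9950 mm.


Formula: TS = force / (width * thickness)
Substituting: TS = 324.7040 / (15.7690 * 0.9950)
Result: 20.6948 N/mm^2


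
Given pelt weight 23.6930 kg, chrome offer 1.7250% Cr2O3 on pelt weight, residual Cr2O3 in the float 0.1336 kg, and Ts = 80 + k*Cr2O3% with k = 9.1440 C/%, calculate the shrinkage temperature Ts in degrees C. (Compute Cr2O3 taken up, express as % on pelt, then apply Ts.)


Offered = pelt * offer_pct / 100 = 23.6930 * 1.7250 / 100 = 0.4087 kg
Uptake = offered - residual = 0.4087 - 0.1336 = 0.2751 kg
Cr2O3% on pelt = uptake / pelt * 100 = 0.2751 / 23.6930 * 100 = 1.1611 %
Ts = 80 + k * Cr2O3% = 80 + 9.1440 * 1.1611 = 90.6173 C


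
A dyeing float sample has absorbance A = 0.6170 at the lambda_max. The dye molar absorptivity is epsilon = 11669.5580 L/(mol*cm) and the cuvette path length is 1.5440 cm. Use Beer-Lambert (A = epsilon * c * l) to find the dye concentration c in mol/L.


Formula: c = A / (epsilon * l)
Substituting: c = 0.6170 / (11669.5580 * 1.5440)
Result: 3.4244e-05 mol/L


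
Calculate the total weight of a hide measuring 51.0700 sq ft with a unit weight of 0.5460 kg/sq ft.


Formula: Weight = area * weight_per_sqft
Substituting: Weight = 51.0700 * 0.5460
Result: 27.8842 kg


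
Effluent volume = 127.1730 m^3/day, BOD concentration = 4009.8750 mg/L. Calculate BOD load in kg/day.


Formula: BOD_load = volume * conc / 1000
Substituting: BOD_load = 127.1730 * 4009.8750 / 1000
Result: 509.9478 kg/day


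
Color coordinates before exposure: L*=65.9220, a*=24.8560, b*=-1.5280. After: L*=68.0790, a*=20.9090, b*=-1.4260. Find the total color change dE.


dL = 2.1570, da = -3.9470, db = 0.1020
dE = sqrt(2.1570^2 + (-3.9470)^2 + 0.1020^2) = 4.4991


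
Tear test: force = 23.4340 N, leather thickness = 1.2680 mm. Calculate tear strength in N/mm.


Formula: Tear strength = force / thickness
Substituting: Tear strength = 23.4340 / 1.2680
Result: 18.4811 N/mm


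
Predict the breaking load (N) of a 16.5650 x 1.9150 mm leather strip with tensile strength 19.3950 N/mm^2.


Formula: F = TS * w * t
Substituting: F = 19.3950 * 16.5650 * 1.9150
Result: 615.2477 N


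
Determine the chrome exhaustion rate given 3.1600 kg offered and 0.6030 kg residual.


Formula: Uptake = (offered - residual) / offered * 100
Substituting: Uptake = (3.1600 - 0.6030) / 3.1600 * 100
Result: 80.9177 %


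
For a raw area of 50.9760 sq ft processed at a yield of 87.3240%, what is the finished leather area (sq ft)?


Formula: finished = raw * yield / 100
Substituting: finished = 50.9760 * 87.3240 / 100
Result: 44.5143 sq ft


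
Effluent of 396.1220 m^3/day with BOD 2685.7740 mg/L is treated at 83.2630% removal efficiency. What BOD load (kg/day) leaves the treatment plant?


Load_in = volume * conc / 1000 = 396.1220 * 2685.7740 / 1000 = 1063.8942 kg/day
Removed = Load_in * eff / 100 = 1063.8942 * 83.2630 / 100 = 885.8302 kg/day
Load_out = Load_in - Removed = 1063.8942 - 885.8302 = 178.0640 kg/day


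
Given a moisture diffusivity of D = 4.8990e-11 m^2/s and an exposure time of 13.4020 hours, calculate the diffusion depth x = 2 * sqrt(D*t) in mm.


t = 13.4020 hr * 3600 = 48247.2000 s
D * t = 4.8990e-11 * 48247.2000 = 2.3636e-06
x = 2 * sqrt(D*t) = 2 * sqrt(2.3636e-06) = 0.00307482 m = 3.0748 mm


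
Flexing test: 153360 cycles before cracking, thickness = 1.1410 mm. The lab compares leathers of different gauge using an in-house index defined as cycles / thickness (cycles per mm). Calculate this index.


Formula: Index = cycles / thickness
Substituting: Index = 153360 / 1.1410
Result: 134408.4137 cycles/mm


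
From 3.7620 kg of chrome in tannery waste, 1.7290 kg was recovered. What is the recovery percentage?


Formula: Recovery = recovered / input * 100
Substituting: Recovery = 1.7290 / 3.7620 * 100
Result: 45.9596 %


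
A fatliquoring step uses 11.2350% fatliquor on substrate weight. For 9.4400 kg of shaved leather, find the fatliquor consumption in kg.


Formula: Fat = substrate * pct / 100
Substituting: Fat = 9.4400 * 11.2350 / 100
Result: 1.0606 kg


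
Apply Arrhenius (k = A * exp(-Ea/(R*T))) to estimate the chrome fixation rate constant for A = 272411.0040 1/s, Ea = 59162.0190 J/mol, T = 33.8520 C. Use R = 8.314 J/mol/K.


T_K = T_C + 273.15 = 33.8520 + 273.15 = 307.0020 K
exponent = -Ea / (R * T_K) = -59162.0190 / (8.314 * 307.0020) = -23.1788
k = A * exp(exponent) = 272411.0040 * exp(-23.1788) = 2.3377e-05 1/s


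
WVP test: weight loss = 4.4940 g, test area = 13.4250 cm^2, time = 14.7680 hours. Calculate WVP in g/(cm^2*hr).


Formula: WVP = loss / (area * time)
Substituting: WVP = 4.4940 / (13.4250 * 14.7680)
Result: 0.0226672 g/(cm^2*hr)


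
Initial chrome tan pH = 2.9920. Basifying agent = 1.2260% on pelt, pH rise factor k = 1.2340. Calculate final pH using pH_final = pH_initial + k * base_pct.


Formula: pH_final = pH_initial + k * base_pct
Substituting: pH_final = 2.9920 + 1.2340 * 1.2260
Result: 4.5049


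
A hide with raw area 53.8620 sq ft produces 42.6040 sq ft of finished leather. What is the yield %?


Formula: Yield = finished / raw * 100
Substituting: Yield = 42.6040 / 53.8620 * 100
Result: 79.0984 %


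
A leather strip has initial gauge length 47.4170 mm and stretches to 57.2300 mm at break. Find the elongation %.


Formula: Elongation = (Lf - L0) / L0 * 100
Substituting: Elongation = (57.2300 - 47.4170) / 47.4170 * 100
Result: 20.6951 %


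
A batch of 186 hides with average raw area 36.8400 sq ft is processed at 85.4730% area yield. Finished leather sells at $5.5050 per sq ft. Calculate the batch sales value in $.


Raw_total = N * avg_area = 186 * 36.8400 = 6852.2400 sq ft
Finished = Raw_total * yield / 100 = 6852.2400 * 85.4730 / 100 = 5856.8151 sq ft
Value = Finished * price = 5856.8151 * 5.5050 = 32241.7671 $


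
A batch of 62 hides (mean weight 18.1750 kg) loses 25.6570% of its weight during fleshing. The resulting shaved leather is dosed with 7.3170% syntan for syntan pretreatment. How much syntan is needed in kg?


Total_raw = N * avg_wt = 62 * 18.1750 = 1126.8500 kg
Substrate = Total_raw * (1 - loss/100) = 1126.8500 * (1 - 25.6570/100) = 837.7341 kg
Syntan = Substrate * pct / 100 = 837.7341 * 7.3170 / 100 = 61.2970 kg


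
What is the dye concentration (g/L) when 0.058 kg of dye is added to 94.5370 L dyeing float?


Formula: Conc = dye_mass(kg) / volume(L) * 1000
Substituting: Conc = 0.058 / 94.5370 * 1000
Result: 0.6135 g/L


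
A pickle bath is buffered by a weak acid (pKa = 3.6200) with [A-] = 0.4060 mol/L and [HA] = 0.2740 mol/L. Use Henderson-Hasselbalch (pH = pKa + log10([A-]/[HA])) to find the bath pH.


ratio = [A-] / [HA] = 0.4060 / 0.2740 = 1.4818
log10(ratio) = 0.1708
pH = pKa + log10(ratio) = 3.6200 + 0.1708 = 3.7908


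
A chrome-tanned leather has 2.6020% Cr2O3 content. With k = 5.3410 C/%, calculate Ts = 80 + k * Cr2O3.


Formula: Ts = 80 + k * Cr2O3
Substituting: Ts = 80 + 5.3410 * 2.6020
Result: 93.8973 C


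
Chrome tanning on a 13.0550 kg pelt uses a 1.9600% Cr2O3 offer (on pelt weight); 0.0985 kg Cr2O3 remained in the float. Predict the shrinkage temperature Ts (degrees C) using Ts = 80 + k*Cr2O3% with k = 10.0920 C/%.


Offered = pelt * offer_pct / 100 = 13.0550 * 1.9600 / 100 = 0.2559 kg
Uptake = offered - residual = 0.2559 - 0.0985 = 0.1574 kg
Cr2O3% on pelt = uptake / pelt * 100 = 0.1574 / 13.0550 * 100 = 1.2055 %
Ts = 80 + k * Cr2O3% = 80 + 10.0920 * 1.2055 = 92.1659 C


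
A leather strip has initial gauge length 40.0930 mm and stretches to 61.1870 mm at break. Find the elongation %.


Formula: Elongation = (Lf - L0) / L0 * 100
Substituting: Elongation = (61.1870 - 40.0930) / 40.0930 * 100
Result: 52.6127 %


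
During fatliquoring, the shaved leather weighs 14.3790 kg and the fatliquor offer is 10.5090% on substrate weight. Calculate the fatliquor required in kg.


Formula: Fat = substrate * pct / 100
Substituting: Fat = 14.3790 * 10.5090 / 100
Result: 1.5111 kg


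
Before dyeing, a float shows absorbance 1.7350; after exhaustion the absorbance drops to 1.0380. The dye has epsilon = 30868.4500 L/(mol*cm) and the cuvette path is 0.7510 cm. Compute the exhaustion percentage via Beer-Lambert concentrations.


c_initial = A_i / (epsilon * l) = 1.7350 / (30868.4500 * 0.7510) = 7.4842e-05 mol/L
c_final = A_f / (epsilon * l) = 1.0380 / (30868.4500 * 0.7510) = 4.4776e-05 mol/L
Exhaustion = (c_initial - c_final) / c_initial * 100 = (7.4842e-05 - 4.4776e-05) / 7.4842e-05 * 100 = 40.1729 %


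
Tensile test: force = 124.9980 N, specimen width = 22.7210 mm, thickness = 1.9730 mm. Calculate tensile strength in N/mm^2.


Formula: TS = force / (width * thickness)
Substituting: TS = 124.9980 / (22.7210 * 1.9730)
Result: 2.7884 N/mm^2


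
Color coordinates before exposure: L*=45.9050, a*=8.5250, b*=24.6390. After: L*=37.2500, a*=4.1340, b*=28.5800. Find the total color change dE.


dL = -8.6550, da = -4.3910, db = 3.9410
dE = sqrt((-8.6550)^2 + (-4.3910)^2 + 3.9410^2) = 10.4748


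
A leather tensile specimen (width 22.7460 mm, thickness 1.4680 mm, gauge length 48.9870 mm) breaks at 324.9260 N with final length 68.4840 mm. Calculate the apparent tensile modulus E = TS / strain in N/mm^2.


TS = F / (w * t) = 324.9260 / (22.7460 * 1.4680) = 9.7309 N/mm^2
strain = (Lf - L0) / L0 = (68.4840 - 48.9870) / 48.9870 = 0.3980
E = TS / strain = 9.7309 / 0.3980 = 24.4493 N/mm^2


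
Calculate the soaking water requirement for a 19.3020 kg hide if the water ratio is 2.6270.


Formula: Water = hide_weight * ratio
Substituting: Water = 19.3020 * 2.6270
Result: 50.7064 kg


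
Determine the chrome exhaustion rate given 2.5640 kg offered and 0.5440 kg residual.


Formula: Uptake = (offered - residual) / offered * 100
Substituting: Uptake = (2.5640 - 0.5440) / 2.5640 * 100
Result: 78.7832 %


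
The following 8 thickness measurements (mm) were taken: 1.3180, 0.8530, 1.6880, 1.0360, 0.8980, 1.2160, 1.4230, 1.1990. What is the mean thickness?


Formula: Average = sum / n
Substituting: Average = 9.6310 / 8
Result: 1.2039 mm


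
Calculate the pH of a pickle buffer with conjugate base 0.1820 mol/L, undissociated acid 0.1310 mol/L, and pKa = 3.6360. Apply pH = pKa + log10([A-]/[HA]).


ratio = [A-] / [HA] = 0.1820 / 0.1310 = 1.3893
log10(ratio) = 0.1428
pH = pKa + log10(ratio) = 3.6360 + 0.1428 = 3.7788


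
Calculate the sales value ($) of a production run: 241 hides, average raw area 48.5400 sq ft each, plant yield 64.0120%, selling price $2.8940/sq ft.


Raw_total = N * avg_area = 241 * 48.5400 = 11698.1400 sq ft
Finished = Raw_total * yield / 100 = 11698.1400 * 64.0120 / 100 = 7488.2134 sq ft
Value = Finished * price = 7488.2134 * 2.8940 = 21670.8895 $


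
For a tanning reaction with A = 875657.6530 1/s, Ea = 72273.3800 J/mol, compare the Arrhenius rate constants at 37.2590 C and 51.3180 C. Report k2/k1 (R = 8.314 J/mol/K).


T1 = 37.2590 + 273.15 = 310.4090 K; T2 = 51.3180 + 273.15 = 324.4680 K
k1 = A * exp(-Ea/(R*T1)) = 875657.6530 * exp(-72273.3800/(8.314*310.4090)) = 6.0250e-07 1/s
k2 = A * exp(-Ea/(R*T2)) = 875657.6530 * exp(-72273.3800/(8.314*324.4680)) = 2.0274e-06 1/s
k2/k1 = 2.0274e-06 / 6.0250e-07 = 3.3650


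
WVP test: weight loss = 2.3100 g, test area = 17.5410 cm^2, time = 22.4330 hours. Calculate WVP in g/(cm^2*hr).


Formula: WVP = loss / (area * time)
Substituting: WVP = 2.3100 / (17.5410 * 22.4330)
Result: 0.00587043 g/(cm^2*hr)


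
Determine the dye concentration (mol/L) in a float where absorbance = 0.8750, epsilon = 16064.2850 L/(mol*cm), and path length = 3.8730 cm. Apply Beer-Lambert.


Formula: c = A / (epsilon * l)
Substituting: c = 0.8750 / (16064.2850 * 3.8730)
Result: 1.4064e-05 mol/L


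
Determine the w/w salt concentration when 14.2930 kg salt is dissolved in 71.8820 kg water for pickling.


Formula: Conc = salt / (water + salt) * 100
Substituting: Conc = 14.2930 / (71.8820 + 14.2930) * 100
Result: 16.5860 %


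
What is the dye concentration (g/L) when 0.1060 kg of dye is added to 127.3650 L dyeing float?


Formula: Conc = dye_mass(kg) / volume(L) * 1000
Substituting: Conc = 0.1060 / 127.3650 * 1000
Result: 0.8323 g/L


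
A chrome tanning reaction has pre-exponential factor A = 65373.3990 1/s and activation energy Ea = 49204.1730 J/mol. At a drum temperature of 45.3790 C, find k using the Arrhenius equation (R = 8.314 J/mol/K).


T_K = T_C + 273.15 = 45.3790 + 273.15 = 318.5290 K
exponent = -Ea / (R * T_K) = -49204.1730 / (8.314 * 318.5290) = -18.5799
k = A * exp(exponent) = 65373.3990 * exp(-18.5799) = 5.5752e-04 1/s


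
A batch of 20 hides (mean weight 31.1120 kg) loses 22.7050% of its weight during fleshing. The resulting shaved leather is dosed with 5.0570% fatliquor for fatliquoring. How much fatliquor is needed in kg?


Total_raw = N * avg_wt = 20 * 31.1120 = 622.2400 kg
Substrate = Total_raw * (1 - loss/100) = 622.2400 * (1 - 22.7050/100) = 480.9604 kg
Fat = Substrate * pct / 100 = 480.9604 * 5.0570 / 100 = 24.3222 kg


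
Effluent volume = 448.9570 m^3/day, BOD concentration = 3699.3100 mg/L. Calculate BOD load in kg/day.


Formula: BOD_load = volume * conc / 1000
Substituting: BOD_load = 448.9570 * 3699.3100 / 1000
Result: 1660.8311 kg/day


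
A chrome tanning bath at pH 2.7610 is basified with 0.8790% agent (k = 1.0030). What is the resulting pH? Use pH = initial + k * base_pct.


Formula: pH_final = pH_initial + k * base_pct
Substituting: pH_final = 2.7610 + 1.0030 * 0.8790
Result: 3.6426


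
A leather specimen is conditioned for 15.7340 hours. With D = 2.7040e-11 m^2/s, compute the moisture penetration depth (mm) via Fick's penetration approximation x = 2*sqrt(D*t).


t = 15.7340 hr * 3600 = 56642.4000 s
D * t = 2.7040e-11 * 56642.4000 = 1.5316e-06
x = 2 * sqrt(D*t) = 2 * sqrt(1.5316e-06) = 0.00247517 m = 2.4752 mm


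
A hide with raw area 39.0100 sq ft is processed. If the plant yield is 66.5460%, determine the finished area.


Formula: finished = raw * yield / 100
Substituting: finished = 39.0100 * 66.5460 / 100
Result: 25.9596 sq ft


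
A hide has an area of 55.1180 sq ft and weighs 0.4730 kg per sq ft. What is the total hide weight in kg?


Formula: Weight = area * weight_per_sqft
Substituting: Weight = 55.1180 * 0.4730
Result: 26.0708 kg


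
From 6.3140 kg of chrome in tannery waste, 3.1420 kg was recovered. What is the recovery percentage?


Formula: Recovery = recovered / input * 100
Substituting: Recovery = 3.1420 / 6.3140 * 100
Result: 49.7624 %


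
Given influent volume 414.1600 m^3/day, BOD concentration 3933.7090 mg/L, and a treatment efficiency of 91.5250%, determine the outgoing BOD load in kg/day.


Load_in = volume * conc / 1000 = 414.1600 * 3933.7090 / 1000 = 1629.1849 kg/day
Removed = Load_in * eff / 100 = 1629.1849 * 91.5250 / 100 = 1491.1115 kg/day
Load_out = Load_in - Removed = 1629.1849 - 1491.1115 = 138.0734 kg/day


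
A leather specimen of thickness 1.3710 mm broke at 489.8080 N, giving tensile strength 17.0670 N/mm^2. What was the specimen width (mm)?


Formula: w = F / (TS * t)
Substituting: w = 489.8080 / (17.0670 * 1.3710)
Result: 20.9330 mm


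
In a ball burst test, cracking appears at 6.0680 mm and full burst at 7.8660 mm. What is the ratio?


Formula: Ratio = crack / burst
Substituting: Ratio = 6.0680 / 7.8660
Result: 0.7714


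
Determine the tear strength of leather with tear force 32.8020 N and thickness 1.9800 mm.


Formula: Tear strength = force / thickness
Substituting: Tear strength = 32.8020 / 1.9800
Result: 16.5667 N/mm


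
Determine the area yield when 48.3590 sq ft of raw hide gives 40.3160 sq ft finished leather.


Formula: Yield = finished / raw * 100
Substituting: Yield = 40.3160 / 48.3590 * 100
Result: 83.3681 %


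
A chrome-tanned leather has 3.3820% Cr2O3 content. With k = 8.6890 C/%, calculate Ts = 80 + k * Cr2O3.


Formula: Ts = 80 + k * Cr2O3
Substituting: Ts = 80 + 8.6890 * 3.3820
Result: 109.3862 C


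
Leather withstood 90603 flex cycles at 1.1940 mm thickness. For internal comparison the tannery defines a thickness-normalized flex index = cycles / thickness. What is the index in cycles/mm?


Formula: Index = cycles / thickness
Substituting: Index = 90603 / 1.1940
Result: 75881.9095 cycles/mm


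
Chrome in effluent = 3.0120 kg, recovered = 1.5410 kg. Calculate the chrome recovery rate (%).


Formula: Recovery = recovered / input * 100
Substituting: Recovery = 1.5410 / 3.0120 * 100
Result: 51.1620 %


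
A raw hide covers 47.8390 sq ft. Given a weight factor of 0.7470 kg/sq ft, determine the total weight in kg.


Formula: Weight = area * weight_per_sqft
Substituting: Weight = 47.8390 * 0.7470
Result: 35.7357 kg


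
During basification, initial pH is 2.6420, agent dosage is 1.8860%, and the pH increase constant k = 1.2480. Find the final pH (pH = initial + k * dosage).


Formula: pH_final = pH_initial + k * base_pct
Substituting: pH_final = 2.6420 + 1.2480 * 1.8860
Result: 4.9957


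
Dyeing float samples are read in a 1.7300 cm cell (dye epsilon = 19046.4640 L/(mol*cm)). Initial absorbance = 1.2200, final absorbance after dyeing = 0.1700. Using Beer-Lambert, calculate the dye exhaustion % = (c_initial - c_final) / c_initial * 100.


c_initial = A_i / (epsilon * l) = 1.2200 / (19046.4640 * 1.7300) = 3.7025e-05 mol/L
c_final = A_f / (epsilon * l) = 0.1700 / (19046.4640 * 1.7300) = 5.1593e-06 mol/L
Exhaustion = (c_initial - c_final) / c_initial * 100 = (3.7025e-05 - 5.1593e-06) / 3.7025e-05 * 100 = 86.0656 %


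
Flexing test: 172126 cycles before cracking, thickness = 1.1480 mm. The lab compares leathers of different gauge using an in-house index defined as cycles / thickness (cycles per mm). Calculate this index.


Formula: Index = cycles / thickness
Substituting: Index = 172126 / 1.1480
Result: 149935.5401 cycles/mm


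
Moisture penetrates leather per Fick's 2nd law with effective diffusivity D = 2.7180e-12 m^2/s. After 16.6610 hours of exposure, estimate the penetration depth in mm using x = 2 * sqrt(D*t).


t = 16.6610 hr * 3600 = 59979.6000 s
D * t = 2.7180e-12 * 59979.6000 = 1.6302e-07
x = 2 * sqrt(D*t) = 2 * sqrt(1.6302e-07) = 8.0753e-04 m = 0.8075 mm


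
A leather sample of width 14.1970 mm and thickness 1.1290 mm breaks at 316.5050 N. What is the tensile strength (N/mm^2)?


Formula: TS = force / (width * thickness)
Substituting: TS = 316.5050 / (14.1970 * 1.1290)
Result: 19.7465 N/mm^2


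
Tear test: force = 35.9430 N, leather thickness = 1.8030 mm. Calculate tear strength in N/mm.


Formula: Tear strength = force / thickness
Substituting: Tear strength = 35.9430 / 1.8030
Result: 19.9351 N/mm


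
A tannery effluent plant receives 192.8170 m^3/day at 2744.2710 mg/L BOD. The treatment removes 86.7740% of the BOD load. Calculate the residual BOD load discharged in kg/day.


Load_in = volume * conc / 1000 = 192.8170 * 2744.2710 / 1000 = 529.1421 kg/day
Removed = Load_in * eff / 100 = 529.1421 * 86.7740 / 100 = 459.1578 kg/day
Load_out = Load_in - Removed = 529.1421 - 459.1578 = 69.9843 kg/day


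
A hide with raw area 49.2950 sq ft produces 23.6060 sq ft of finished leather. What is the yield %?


Formula: Yield = finished / raw * 100
Substituting: Yield = 23.6060 / 49.2950 * 100
Result: 47.8872 %


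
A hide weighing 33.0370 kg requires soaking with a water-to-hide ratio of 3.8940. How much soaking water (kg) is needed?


Formula: Water = hide_weight * ratio
Substituting: Water = 33.0370 * 3.8940
Result: 128.6461 kg


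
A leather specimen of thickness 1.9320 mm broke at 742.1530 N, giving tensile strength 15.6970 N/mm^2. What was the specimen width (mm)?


Formula: w = F / (TS * t)
Substituting: w = 742.1530 / (15.6970 * 1.9320)
Result: 24.4720 mm


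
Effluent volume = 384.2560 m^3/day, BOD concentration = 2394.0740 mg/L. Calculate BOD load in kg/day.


Formula: BOD_load = volume * conc / 1000
Substituting: BOD_load = 384.2560 * 2394.0740 / 1000
Result: 919.9373 kg/day


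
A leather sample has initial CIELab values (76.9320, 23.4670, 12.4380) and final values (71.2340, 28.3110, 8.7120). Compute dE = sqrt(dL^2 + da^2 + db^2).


dL = -5.6980, da = 4.8440, db = -3.7260
dE = sqrt((-5.6980)^2 + 4.8440^2 + (-3.7260)^2) = 8.3555


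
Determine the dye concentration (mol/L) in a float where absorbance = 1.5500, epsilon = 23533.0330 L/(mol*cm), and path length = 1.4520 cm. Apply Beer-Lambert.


Formula: c = A / (epsilon * l)
Substituting: c = 1.5500 / (23533.0330 * 1.4520)
Result: 4.5361e-05 mol/L


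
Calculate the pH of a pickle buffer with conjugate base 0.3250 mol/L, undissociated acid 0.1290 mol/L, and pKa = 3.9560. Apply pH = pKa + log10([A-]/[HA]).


ratio = [A-] / [HA] = 0.3250 / 0.1290 = 2.5194
log10(ratio) = 0.4013
pH = pKa + log10(ratio) = 3.9560 + 0.4013 = 4.3573


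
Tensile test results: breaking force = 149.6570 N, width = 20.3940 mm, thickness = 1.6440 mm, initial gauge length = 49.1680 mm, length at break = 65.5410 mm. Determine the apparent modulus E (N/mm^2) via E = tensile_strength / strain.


TS = F / (w * t) = 149.6570 / (20.3940 * 1.6440) = 4.4637 N/mm^2
strain = (Lf - L0) / L0 = (65.5410 - 49.1680) / 49.1680 = 0.3330
E = TS / strain = 4.4637 / 0.3330 = 13.4044 N/mm^2


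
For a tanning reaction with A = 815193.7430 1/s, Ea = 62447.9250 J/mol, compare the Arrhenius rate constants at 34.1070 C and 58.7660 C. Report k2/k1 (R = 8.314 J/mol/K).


T1 = 34.1070 + 273.15 = 307.2570 K; T2 = 58.7660 + 273.15 = 331.9160 K
k1 = A * exp(-Ea/(R*T1)) = 815193.7430 * exp(-62447.9250/(8.314*307.2570)) = 1.9703e-05 1/s
k2 = A * exp(-Ea/(R*T2)) = 815193.7430 * exp(-62447.9250/(8.314*331.9160)) = 1.2114e-04 1/s
k2/k1 = 1.2114e-04 / 1.9703e-05 = 6.1482
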